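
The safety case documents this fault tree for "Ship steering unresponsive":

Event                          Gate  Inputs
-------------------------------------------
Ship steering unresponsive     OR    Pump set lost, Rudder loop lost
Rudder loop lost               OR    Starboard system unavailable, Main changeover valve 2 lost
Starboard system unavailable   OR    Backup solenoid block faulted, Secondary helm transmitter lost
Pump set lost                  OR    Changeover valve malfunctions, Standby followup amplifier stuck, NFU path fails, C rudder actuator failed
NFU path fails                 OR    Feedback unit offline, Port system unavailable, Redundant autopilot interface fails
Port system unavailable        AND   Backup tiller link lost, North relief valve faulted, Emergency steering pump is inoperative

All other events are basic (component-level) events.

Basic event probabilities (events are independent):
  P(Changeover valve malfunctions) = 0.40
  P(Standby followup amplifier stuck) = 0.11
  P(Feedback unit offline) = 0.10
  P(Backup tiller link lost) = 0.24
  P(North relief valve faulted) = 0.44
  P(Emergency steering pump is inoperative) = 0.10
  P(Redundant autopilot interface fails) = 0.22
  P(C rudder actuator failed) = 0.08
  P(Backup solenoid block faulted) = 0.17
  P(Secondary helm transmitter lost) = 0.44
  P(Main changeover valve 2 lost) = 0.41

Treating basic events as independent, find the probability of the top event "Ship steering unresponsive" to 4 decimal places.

P(Port system unavailable) [AND] = 0.24 × 0.44 × 0.10 = 0.010560
P(NFU path fails) [OR] = 1 − (1−0.10) × (1−0.010560) × (1−0.22) = 0.305413
P(Pump set lost) [OR] = 1 − (1−0.40) × (1−0.11) × (1−0.305413) × (1−0.08) = 0.658763
P(Starboard system unavailable) [OR] = 1 − (1−0.17) × (1−0.44) = 0.535200
P(Rudder loop lost) [OR] = 1 − (1−0.535200) × (1−0.41) = 0.725768
P(Ship steering unresponsive) [OR] = 1 − (1−0.658763) × (1−0.725768) = 0.906422
Rounded to 4 decimal places: P(Ship steering unresponsive) ≈ 0.9064.

0.9064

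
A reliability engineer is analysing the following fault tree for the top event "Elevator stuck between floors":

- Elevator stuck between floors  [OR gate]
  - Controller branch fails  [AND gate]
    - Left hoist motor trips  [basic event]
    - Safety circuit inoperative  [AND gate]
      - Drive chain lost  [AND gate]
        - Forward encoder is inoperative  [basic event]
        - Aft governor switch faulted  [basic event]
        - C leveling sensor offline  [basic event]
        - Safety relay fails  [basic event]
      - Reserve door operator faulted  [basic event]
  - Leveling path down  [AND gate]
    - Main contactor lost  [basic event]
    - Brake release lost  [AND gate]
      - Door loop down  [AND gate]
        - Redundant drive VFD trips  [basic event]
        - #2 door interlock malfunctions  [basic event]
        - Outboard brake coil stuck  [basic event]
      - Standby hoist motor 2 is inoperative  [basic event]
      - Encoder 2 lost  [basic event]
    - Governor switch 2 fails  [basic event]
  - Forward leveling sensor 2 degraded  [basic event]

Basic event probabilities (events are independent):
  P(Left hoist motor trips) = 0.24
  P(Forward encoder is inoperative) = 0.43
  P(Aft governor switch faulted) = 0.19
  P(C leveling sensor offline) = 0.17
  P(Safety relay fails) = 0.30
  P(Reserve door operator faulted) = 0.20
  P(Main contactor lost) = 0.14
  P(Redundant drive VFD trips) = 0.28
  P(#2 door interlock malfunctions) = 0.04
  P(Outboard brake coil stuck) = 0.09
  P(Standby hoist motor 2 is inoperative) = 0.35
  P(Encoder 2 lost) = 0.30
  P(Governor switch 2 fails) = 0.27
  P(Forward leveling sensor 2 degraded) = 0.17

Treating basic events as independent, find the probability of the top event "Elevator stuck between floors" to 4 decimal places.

0.1702

P(Drive chain lost) [AND] = 0.43 × 0.19 × 0.17 × 0.30 = 0.004167
P(Safety circuit inoperative) [AND] = 0.004167 × 0.20 = 0.000833
P(Controller branch fails) [AND] = 0.24 × 0.000833 = 0.000200
P(Door loop down) [AND] = 0.28 × 0.04 × 0.09 = 0.001008
P(Brake release lost) [AND] = 0.001008 × 0.35 × 0.30 = 0.000106
P(Leveling path down) [AND] = 0.14 × 0.000106 × 0.27 = 0.000004
P(Elevator stuck between floors) [OR] = 1 − (1−0.000200) × (1−0.000004) × (1−0.17) = 0.170169
Rounded to 4 decimal places: P(Elevator stuck between floors) ≈ 0.1702.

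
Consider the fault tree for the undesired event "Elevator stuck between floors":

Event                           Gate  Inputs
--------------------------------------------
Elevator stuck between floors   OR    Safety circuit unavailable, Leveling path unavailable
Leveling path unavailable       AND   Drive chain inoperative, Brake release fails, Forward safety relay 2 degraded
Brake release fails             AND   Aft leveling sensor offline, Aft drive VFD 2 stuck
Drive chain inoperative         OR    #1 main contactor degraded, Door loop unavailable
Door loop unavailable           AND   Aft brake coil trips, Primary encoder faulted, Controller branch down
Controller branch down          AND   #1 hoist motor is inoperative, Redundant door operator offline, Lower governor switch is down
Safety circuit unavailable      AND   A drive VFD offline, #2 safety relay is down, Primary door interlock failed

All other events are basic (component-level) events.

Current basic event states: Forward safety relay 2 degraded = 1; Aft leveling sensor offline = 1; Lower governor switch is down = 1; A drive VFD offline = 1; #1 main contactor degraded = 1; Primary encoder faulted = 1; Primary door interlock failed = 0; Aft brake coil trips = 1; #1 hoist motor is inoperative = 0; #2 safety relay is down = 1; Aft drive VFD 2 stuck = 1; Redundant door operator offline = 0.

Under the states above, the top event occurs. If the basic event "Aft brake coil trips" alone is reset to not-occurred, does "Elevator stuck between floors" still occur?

Yes

Counterfactual: set "Aft brake coil trips" to not occurred.
Safety circuit unavailable [AND]: A drive VFD offline=occurs, #2 safety relay is down=occurs, Primary door interlock failed=not → not all inputs occur → does not occur.
Controller branch down [AND]: #1 hoist motor is inoperative=not, Redundant door operator offline=not, Lower governor switch is down=occurs → not all inputs occur → does not occur.
Door loop unavailable [AND]: Aft brake coil trips=not, Primary encoder faulted=occurs, Controller branch down=not → not all inputs occur → does not occur.
Drive chain inoperative [OR]: #1 main contactor degraded=occurs, Door loop unavailable=not → at least one input occurs → occurs.
Brake release fails [AND]: Aft leveling sensor offline=occurs, Aft drive VFD 2 stuck=occurs → all inputs occur → occurs.
Leveling path unavailable [AND]: Drive chain inoperative=occurs, Brake release fails=occurs, Forward safety relay 2 degraded=occurs → all inputs occur → occurs.
Elevator stuck between floors [OR]: Safety circuit unavailable=not, Leveling path unavailable=occurs → at least one input occurs → occurs.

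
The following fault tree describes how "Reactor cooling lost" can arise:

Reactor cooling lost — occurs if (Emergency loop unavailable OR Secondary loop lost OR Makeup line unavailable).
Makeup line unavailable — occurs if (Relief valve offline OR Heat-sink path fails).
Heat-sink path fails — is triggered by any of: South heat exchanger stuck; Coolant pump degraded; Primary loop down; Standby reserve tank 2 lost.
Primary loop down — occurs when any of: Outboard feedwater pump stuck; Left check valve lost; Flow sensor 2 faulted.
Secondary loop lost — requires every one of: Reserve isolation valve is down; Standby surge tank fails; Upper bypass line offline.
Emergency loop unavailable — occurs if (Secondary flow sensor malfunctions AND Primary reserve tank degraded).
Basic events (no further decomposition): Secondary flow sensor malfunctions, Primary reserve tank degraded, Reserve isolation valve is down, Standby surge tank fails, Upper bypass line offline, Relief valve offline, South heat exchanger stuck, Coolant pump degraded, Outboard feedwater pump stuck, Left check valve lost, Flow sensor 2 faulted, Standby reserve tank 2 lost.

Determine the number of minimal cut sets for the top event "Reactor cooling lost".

Emergency loop unavailable [AND]: one cut set from each child combined → 1 × 1 = 1 cut set(s).
Secondary loop lost [AND]: one cut set from each child combined → 1 × 1 × 1 = 1 cut set(s).
Primary loop down [OR]: union of children's cut sets → 3 cut set(s).
Heat-sink path fails [OR]: union of children's cut sets → 6 cut set(s).
Makeup line unavailable [OR]: union of children's cut sets → 7 cut set(s).
Reactor cooling lost [OR]: union of children's cut sets → 9 cut set(s).
Minimal cut sets: {Primary reserve tank degraded, Secondary flow sensor malfunctions}; {Reserve isolation valve is down, Standby surge tank fails, Upper bypass line offline}; {Relief valve offline}; {South heat exchanger stuck}; {Coolant pump degraded}; {Outboard feedwater pump stuck}; {Left check valve lost}; {Flow sensor 2 faulted}; {Standby reserve tank 2 lost}.

9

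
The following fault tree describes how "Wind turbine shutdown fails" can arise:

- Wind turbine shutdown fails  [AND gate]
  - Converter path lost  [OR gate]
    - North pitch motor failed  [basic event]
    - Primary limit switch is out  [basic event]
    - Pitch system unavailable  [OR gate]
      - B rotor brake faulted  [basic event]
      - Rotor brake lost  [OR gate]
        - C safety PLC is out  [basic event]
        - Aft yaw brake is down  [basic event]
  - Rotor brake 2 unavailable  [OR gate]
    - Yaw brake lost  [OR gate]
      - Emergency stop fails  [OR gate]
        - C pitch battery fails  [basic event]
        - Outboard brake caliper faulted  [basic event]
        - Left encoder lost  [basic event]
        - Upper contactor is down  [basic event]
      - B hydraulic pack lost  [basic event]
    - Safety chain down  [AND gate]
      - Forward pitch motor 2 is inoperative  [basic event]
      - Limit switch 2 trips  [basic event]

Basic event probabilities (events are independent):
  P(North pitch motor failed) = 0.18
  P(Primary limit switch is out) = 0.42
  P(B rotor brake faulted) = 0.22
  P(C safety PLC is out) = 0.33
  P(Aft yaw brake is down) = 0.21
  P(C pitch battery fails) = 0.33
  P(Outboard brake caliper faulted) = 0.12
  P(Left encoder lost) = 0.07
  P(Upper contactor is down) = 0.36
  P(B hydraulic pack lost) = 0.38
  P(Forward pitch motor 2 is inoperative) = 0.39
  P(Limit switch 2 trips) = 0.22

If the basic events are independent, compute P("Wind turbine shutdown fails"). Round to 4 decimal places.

0.6438

P(Rotor brake lost) [OR] = 1 − (1−0.33) × (1−0.21) = 0.470700
P(Pitch system unavailable) [OR] = 1 − (1−0.22) × (1−0.470700) = 0.587146
P(Converter path lost) [OR] = 1 − (1−0.18) × (1−0.42) × (1−0.587146) = 0.803647
P(Emergency stop fails) [OR] = 1 − (1−0.33) × (1−0.12) × (1−0.07) × (1−0.36) = 0.649070
P(Yaw brake lost) [OR] = 1 − (1−0.649070) × (1−0.38) = 0.782423
P(Safety chain down) [AND] = 0.39 × 0.22 = 0.085800
P(Rotor brake 2 unavailable) [OR] = 1 − (1−0.782423) × (1−0.085800) = 0.801091
P(Wind turbine shutdown fails) [AND] = 0.803647 × 0.801091 = 0.643794
Rounded to 4 decimal places: P(Wind turbine shutdown fails) ≈ 0.6438.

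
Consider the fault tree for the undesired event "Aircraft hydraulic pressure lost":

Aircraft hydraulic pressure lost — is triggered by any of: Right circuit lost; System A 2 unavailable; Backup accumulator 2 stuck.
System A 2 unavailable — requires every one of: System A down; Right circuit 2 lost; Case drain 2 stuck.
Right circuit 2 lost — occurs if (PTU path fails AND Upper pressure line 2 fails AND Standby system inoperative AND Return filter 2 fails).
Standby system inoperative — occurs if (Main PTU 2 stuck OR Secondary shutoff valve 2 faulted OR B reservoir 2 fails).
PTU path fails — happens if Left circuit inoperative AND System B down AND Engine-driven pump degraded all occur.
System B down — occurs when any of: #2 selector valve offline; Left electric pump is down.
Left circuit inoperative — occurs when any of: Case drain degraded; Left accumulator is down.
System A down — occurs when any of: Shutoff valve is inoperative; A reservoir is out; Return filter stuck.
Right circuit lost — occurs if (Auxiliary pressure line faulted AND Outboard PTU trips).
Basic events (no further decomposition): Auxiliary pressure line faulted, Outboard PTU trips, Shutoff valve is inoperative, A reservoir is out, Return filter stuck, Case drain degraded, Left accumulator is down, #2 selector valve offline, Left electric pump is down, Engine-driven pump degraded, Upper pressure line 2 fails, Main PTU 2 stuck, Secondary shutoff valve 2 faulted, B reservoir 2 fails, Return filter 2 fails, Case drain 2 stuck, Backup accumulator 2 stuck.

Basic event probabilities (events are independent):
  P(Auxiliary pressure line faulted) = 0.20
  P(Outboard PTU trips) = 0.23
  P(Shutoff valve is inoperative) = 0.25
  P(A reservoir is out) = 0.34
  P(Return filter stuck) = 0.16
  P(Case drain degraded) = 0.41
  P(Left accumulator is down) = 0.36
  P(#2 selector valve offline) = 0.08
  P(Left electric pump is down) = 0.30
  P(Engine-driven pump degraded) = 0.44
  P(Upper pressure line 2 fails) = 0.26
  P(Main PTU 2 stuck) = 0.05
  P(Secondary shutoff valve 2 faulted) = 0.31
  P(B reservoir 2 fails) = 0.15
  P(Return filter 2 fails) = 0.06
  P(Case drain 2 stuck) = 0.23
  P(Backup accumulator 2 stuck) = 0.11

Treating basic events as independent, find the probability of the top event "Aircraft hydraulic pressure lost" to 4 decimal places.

0.1510

P(Right circuit lost) [AND] = 0.20 × 0.23 = 0.046000
P(System A down) [OR] = 1 − (1−0.25) × (1−0.34) × (1−0.16) = 0.584200
P(Left circuit inoperative) [OR] = 1 − (1−0.41) × (1−0.36) = 0.622400
P(System B down) [OR] = 1 − (1−0.08) × (1−0.30) = 0.356000
P(PTU path fails) [AND] = 0.622400 × 0.356000 × 0.44 = 0.097493
P(Standby system inoperative) [OR] = 1 − (1−0.05) × (1−0.31) × (1−0.15) = 0.442825
P(Right circuit 2 lost) [AND] = 0.097493 × 0.26 × 0.442825 × 0.06 = 0.000673
P(System A 2 unavailable) [AND] = 0.584200 × 0.000673 × 0.23 = 0.000090
P(Aircraft hydraulic pressure lost) [OR] = 1 − (1−0.046000) × (1−0.000090) × (1−0.11) = 0.151016
Rounded to 4 decimal places: P(Aircraft hydraulic pressure lost) ≈ 0.1510.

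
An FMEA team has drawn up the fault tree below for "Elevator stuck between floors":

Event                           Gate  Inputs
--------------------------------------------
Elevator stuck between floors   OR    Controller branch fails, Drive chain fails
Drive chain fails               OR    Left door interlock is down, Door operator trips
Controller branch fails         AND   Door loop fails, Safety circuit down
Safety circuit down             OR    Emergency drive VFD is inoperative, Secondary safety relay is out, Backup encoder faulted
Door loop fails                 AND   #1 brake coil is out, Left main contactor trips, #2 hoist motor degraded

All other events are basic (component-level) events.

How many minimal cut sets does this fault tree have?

Door loop fails [AND]: one cut set from each child combined → 1 × 1 × 1 = 1 cut set(s).
Safety circuit down [OR]: union of children's cut sets → 3 cut set(s).
Controller branch fails [AND]: one cut set from each child combined → 1 × 3 = 3 cut set(s).
Drive chain fails [OR]: union of children's cut sets → 2 cut set(s).
Elevator stuck between floors [OR]: union of children's cut sets → 5 cut set(s).
Minimal cut sets: {#1 brake coil is out, #2 hoist motor degraded, Emergency drive VFD is inoperative, Left main contactor trips}; {#1 brake coil is out, #2 hoist motor degraded, Left main contactor trips, Secondary safety relay is out}; {#1 brake coil is out, #2 hoist motor degraded, Backup encoder faulted, Left main contactor trips}; {Left door interlock is down}; {Door operator trips}.

5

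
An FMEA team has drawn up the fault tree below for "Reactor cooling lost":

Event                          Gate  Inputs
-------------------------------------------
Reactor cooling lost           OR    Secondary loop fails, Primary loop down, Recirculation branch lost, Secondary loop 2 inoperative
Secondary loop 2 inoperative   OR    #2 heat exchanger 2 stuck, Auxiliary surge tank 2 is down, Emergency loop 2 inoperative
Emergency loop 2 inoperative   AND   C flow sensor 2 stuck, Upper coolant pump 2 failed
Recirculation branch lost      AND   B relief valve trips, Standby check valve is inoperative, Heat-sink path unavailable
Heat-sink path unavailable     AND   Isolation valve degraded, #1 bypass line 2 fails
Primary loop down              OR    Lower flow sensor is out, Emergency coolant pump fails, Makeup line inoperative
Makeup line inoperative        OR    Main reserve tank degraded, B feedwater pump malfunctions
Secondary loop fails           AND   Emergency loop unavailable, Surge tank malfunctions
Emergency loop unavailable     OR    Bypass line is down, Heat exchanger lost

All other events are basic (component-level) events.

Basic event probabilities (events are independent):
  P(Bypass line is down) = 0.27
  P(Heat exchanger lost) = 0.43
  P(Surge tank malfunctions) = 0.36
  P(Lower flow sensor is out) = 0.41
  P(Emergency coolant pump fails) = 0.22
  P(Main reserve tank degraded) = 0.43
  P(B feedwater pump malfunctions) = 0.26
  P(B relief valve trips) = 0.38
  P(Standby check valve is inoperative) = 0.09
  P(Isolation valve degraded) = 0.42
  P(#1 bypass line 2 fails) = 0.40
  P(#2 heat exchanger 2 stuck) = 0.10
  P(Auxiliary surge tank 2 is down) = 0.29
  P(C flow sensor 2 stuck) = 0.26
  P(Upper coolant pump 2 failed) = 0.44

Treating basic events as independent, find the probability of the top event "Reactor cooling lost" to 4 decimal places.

0.9137

P(Emergency loop unavailable) [OR] = 1 − (1−0.27) × (1−0.43) = 0.583900
P(Secondary loop fails) [AND] = 0.583900 × 0.36 = 0.210204
P(Makeup line inoperative) [OR] = 1 − (1−0.43) × (1−0.26) = 0.578200
P(Primary loop down) [OR] = 1 − (1−0.41) × (1−0.22) × (1−0.578200) = 0.805888
P(Heat-sink path unavailable) [AND] = 0.42 × 0.40 = 0.168000
P(Recirculation branch lost) [AND] = 0.38 × 0.09 × 0.168000 = 0.005746
P(Emergency loop 2 inoperative) [AND] = 0.26 × 0.44 = 0.114400
P(Secondary loop 2 inoperative) [OR] = 1 − (1−0.10) × (1−0.29) × (1−0.114400) = 0.434102
P(Reactor cooling lost) [OR] = 1 − (1−0.210204) × (1−0.805888) × (1−0.005746) × (1−0.434102) = 0.913741
Rounded to 4 decimal places: P(Reactor cooling lost) ≈ 0.9137.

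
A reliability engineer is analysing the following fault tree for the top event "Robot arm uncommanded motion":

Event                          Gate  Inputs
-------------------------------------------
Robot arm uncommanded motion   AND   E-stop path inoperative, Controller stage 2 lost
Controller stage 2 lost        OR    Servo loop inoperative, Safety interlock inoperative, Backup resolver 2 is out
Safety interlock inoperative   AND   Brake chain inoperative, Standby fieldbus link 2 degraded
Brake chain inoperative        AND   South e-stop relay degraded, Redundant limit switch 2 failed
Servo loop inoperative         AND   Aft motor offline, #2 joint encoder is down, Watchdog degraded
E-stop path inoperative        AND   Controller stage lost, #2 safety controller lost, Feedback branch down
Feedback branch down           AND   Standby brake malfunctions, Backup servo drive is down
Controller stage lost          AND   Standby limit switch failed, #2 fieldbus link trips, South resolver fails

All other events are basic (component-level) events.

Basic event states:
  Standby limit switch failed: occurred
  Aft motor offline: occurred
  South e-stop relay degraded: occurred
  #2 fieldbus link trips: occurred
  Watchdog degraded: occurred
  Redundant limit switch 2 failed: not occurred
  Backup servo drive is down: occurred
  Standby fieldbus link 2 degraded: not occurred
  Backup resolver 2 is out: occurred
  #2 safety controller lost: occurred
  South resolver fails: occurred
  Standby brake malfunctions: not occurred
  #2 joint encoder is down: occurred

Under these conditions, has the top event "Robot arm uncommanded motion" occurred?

No

Controller stage lost [AND]: Standby limit switch failed=occurs, #2 fieldbus link trips=occurs, South resolver fails=occurs → all inputs occur → occurs.
Feedback branch down [AND]: Standby brake malfunctions=not, Backup servo drive is down=occurs → not all inputs occur → does not occur.
E-stop path inoperative [AND]: Controller stage lost=occurs, #2 safety controller lost=occurs, Feedback branch down=not → not all inputs occur → does not occur.
Servo loop inoperative [AND]: Aft motor offline=occurs, #2 joint encoder is down=occurs, Watchdog degraded=occurs → all inputs occur → occurs.
Brake chain inoperative [AND]: South e-stop relay degraded=occurs, Redundant limit switch 2 failed=not → not all inputs occur → does not occur.
Safety interlock inoperative [AND]: Brake chain inoperative=not, Standby fieldbus link 2 degraded=not → not all inputs occur → does not occur.
Controller stage 2 lost [OR]: Servo loop inoperative=occurs, Safety interlock inoperative=not, Backup resolver 2 is out=occurs → at least one input occurs → occurs.
Robot arm uncommanded motion [AND]: E-stop path inoperative=not, Controller stage 2 lost=occurs → not all inputs occur → does not occur.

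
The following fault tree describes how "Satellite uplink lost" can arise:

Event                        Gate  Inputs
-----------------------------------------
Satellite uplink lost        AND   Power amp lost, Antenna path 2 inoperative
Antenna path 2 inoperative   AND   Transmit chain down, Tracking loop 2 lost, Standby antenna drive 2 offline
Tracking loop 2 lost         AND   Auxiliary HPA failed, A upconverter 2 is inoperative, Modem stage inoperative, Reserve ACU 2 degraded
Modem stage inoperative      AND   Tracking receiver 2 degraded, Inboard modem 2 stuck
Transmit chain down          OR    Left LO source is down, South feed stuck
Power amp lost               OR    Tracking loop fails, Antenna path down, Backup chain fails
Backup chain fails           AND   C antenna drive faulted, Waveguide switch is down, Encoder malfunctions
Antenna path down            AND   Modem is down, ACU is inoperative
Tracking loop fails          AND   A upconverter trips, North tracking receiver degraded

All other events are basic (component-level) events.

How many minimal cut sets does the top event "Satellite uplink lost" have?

Tracking loop fails [AND]: one cut set from each child combined → 1 × 1 = 1 cut set(s).
Antenna path down [AND]: one cut set from each child combined → 1 × 1 = 1 cut set(s).
Backup chain fails [AND]: one cut set from each child combined → 1 × 1 × 1 = 1 cut set(s).
Power amp lost [OR]: union of children's cut sets → 3 cut set(s).
Transmit chain down [OR]: union of children's cut sets → 2 cut set(s).
Modem stage inoperative [AND]: one cut set from each child combined → 1 × 1 = 1 cut set(s).
Tracking loop 2 lost [AND]: one cut set from each child combined → 1 × 1 × 1 × 1 = 1 cut set(s).
Antenna path 2 inoperative [AND]: one cut set from each child combined → 2 × 1 × 1 = 2 cut set(s).
Satellite uplink lost [AND]: one cut set from each child combined → 3 × 2 = 6 cut set(s).
Minimal cut sets: {A upconverter 2 is inoperative, A upconverter trips, Auxiliary HPA failed, Inboard modem 2 stuck, Left LO source is down, North tracking receiver degraded, Reserve ACU 2 degraded, Standby antenna drive 2 offline, Tracking receiver 2 degraded}; {A upconverter 2 is inoperative, A upconverter trips, Auxiliary HPA failed, Inboard modem 2 stuck, North tracking receiver degraded, Reserve ACU 2 degraded, South feed stuck, Standby antenna drive 2 offline, Tracking receiver 2 degraded}; {A upconverter 2 is inoperative, ACU is inoperative, Auxiliary HPA failed, Inboard modem 2 stuck, Left LO source is down, Modem is down, Reserve ACU 2 degraded, Standby antenna drive 2 offline, Tracking receiver 2 degraded}; {A upconverter 2 is inoperative, ACU is inoperative, Auxiliary HPA failed, Inboard modem 2 stuck, Modem is down, Reserve ACU 2 degraded, South feed stuck, Standby antenna drive 2 offline, Tracking receiver 2 degraded}; {A upconverter 2 is inoperative, Auxiliary HPA failed, C antenna drive faulted, Encoder malfunctions, Inboard modem 2 stuck, Left LO source is down, Reserve ACU 2 degraded, Standby antenna drive 2 offline, Tracking receiver 2 degraded, Waveguide switch is down}; {A upconverter 2 is inoperative, Auxiliary HPA failed, C antenna drive faulted, Encoder malfunctions, Inboard modem 2 stuck, Reserve ACU 2 degraded, South feed stuck, Standby antenna drive 2 offline, Tracking receiver 2 degraded, Waveguide switch is down}.

6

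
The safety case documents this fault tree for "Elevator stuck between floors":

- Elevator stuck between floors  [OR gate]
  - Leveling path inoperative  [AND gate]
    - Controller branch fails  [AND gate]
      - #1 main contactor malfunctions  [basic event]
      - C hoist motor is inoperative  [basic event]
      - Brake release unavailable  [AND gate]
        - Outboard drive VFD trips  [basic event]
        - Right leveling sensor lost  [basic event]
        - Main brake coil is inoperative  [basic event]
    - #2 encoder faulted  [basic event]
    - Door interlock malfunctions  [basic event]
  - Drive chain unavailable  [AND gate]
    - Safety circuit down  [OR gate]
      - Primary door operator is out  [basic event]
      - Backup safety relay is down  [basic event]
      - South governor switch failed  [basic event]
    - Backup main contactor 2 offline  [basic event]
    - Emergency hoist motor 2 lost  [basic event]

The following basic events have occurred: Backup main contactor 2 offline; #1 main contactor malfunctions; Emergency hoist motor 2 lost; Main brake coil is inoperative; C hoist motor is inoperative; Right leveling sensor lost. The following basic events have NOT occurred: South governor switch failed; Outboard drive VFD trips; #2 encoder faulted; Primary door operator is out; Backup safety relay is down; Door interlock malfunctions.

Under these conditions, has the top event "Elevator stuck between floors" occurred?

No

Brake release unavailable [AND]: Outboard drive VFD trips=not, Right leveling sensor lost=occurs, Main brake coil is inoperative=occurs → not all inputs occur → does not occur.
Controller branch fails [AND]: #1 main contactor malfunctions=occurs, C hoist motor is inoperative=occurs, Brake release unavailable=not → not all inputs occur → does not occur.
Leveling path inoperative [AND]: Controller branch fails=not, #2 encoder faulted=not, Door interlock malfunctions=not → not all inputs occur → does not occur.
Safety circuit down [OR]: Primary door operator is out=not, Backup safety relay is down=not, South governor switch failed=not → no input occurs → does not occur.
Drive chain unavailable [AND]: Safety circuit down=not, Backup main contactor 2 offline=occurs, Emergency hoist motor 2 lost=occurs → not all inputs occur → does not occur.
Elevator stuck between floors [OR]: Leveling path inoperative=not, Drive chain unavailable=not → no input occurs → does not occur.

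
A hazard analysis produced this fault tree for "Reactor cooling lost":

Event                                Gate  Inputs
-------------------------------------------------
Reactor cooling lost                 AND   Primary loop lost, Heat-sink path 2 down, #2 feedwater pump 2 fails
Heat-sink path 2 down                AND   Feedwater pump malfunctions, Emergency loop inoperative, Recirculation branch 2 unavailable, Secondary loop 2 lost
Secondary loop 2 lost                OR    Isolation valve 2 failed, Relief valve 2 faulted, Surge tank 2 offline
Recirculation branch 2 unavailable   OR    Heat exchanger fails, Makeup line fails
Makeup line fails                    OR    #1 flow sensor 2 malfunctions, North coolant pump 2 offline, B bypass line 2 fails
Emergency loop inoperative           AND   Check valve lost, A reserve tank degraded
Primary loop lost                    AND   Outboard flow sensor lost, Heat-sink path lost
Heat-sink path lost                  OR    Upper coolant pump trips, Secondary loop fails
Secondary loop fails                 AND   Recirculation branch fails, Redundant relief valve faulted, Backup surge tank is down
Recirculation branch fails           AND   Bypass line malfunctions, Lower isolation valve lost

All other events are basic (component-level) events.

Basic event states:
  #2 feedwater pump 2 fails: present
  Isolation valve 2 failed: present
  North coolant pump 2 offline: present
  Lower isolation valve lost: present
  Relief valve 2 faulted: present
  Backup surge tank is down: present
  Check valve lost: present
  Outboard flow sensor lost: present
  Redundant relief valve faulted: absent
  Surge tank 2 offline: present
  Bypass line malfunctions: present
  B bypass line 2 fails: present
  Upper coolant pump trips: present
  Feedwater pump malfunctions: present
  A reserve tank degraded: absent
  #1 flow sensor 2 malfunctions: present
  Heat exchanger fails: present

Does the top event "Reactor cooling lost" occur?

Recirculation branch fails [AND]: Bypass line malfunctions=occurs, Lower isolation valve lost=occurs → all inputs occur → occurs.
Secondary loop fails [AND]: Recirculation branch fails=occurs, Redundant relief valve faulted=not, Backup surge tank is down=occurs → not all inputs occur → does not occur.
Heat-sink path lost [OR]: Upper coolant pump trips=occurs, Secondary loop fails=not → at least one input occurs → occurs.
Primary loop lost [AND]: Outboard flow sensor lost=occurs, Heat-sink path lost=occurs → all inputs occur → occurs.
Emergency loop inoperative [AND]: Check valve lost=occurs, A reserve tank degraded=not → not all inputs occur → does not occur.
Makeup line fails [OR]: #1 flow sensor 2 malfunctions=occurs, North coolant pump 2 offline=occurs, B bypass line 2 fails=occurs → at least one input occurs → occurs.
Recirculation branch 2 unavailable [OR]: Heat exchanger fails=occurs, Makeup line fails=occurs → at least one input occurs → occurs.
Secondary loop 2 lost [OR]: Isolation valve 2 failed=occurs, Relief valve 2 faulted=occurs, Surge tank 2 offline=occurs → at least one input occurs → occurs.
Heat-sink path 2 down [AND]: Feedwater pump malfunctions=occurs, Emergency loop inoperative=not, Recirculation branch 2 unavailable=occurs, Secondary loop 2 lost=occurs → not all inputs occur → does not occur.
Reactor cooling lost [AND]: Primary loop lost=occurs, Heat-sink path 2 down=not, #2 feedwater pump 2 fails=occurs → not all inputs occur → does not occur.

No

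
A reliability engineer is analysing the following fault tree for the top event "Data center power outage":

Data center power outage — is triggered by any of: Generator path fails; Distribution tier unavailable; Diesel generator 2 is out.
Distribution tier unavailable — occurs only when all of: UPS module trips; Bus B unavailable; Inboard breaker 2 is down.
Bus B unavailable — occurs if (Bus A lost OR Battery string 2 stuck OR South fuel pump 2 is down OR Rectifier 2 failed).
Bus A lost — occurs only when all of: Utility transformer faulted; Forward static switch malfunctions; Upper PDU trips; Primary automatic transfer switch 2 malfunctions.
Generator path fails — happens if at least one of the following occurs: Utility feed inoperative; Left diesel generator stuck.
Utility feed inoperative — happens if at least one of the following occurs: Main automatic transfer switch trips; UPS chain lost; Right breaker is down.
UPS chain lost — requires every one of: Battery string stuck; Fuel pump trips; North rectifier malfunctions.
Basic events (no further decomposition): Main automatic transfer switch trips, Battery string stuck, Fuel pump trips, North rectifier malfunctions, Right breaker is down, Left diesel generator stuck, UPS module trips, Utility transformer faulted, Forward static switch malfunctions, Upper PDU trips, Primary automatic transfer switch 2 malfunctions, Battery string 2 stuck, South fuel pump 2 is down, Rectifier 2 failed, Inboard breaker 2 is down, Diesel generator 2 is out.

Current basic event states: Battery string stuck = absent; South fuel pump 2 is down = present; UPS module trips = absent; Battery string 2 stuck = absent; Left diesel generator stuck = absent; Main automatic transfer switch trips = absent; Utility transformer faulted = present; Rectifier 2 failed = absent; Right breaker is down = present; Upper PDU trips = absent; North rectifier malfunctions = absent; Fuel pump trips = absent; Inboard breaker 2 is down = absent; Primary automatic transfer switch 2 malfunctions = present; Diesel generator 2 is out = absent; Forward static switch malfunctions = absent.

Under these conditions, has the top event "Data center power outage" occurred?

Yes

UPS chain lost [AND]: Battery string stuck=not, Fuel pump trips=not, North rectifier malfunctions=not → not all inputs occur → does not occur.
Utility feed inoperative [OR]: Main automatic transfer switch trips=not, UPS chain lost=not, Right breaker is down=occurs → at least one input occurs → occurs.
Generator path fails [OR]: Utility feed inoperative=occurs, Left diesel generator stuck=not → at least one input occurs → occurs.
Bus A lost [AND]: Utility transformer faulted=occurs, Forward static switch malfunctions=not, Upper PDU trips=not, Primary automatic transfer switch 2 malfunctions=occurs → not all inputs occur → does not occur.
Bus B unavailable [OR]: Bus A lost=not, Battery string 2 stuck=not, South fuel pump 2 is down=occurs, Rectifier 2 failed=not → at least one input occurs → occurs.
Distribution tier unavailable [AND]: UPS module trips=not, Bus B unavailable=occurs, Inboard breaker 2 is down=not → not all inputs occur → does not occur.
Data center power outage [OR]: Generator path fails=occurs, Distribution tier unavailable=not, Diesel generator 2 is out=not → at least one input occurs → occurs.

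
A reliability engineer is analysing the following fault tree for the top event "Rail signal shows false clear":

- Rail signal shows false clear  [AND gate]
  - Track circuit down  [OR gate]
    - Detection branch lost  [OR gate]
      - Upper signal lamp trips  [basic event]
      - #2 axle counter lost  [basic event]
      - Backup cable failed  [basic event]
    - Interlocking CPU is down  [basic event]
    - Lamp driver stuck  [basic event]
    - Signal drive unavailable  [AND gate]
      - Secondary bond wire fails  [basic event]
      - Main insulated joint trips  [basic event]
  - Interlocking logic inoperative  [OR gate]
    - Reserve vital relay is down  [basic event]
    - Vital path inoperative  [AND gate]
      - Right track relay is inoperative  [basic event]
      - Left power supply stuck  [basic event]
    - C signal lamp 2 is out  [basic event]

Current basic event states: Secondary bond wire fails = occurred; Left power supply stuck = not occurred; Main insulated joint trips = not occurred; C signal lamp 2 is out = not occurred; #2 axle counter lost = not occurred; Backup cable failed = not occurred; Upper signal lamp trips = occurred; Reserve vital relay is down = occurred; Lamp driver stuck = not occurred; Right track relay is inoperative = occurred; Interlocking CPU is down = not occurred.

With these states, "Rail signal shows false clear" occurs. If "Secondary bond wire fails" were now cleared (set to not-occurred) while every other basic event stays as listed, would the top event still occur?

Yes

Counterfactual: set "Secondary bond wire fails" to not occurred.
Detection branch lost [OR]: Upper signal lamp trips=occurs, #2 axle counter lost=not, Backup cable failed=not → at least one input occurs → occurs.
Signal drive unavailable [AND]: Secondary bond wire fails=not, Main insulated joint trips=not → not all inputs occur → does not occur.
Track circuit down [OR]: Detection branch lost=occurs, Interlocking CPU is down=not, Lamp driver stuck=not, Signal drive unavailable=not → at least one input occurs → occurs.
Vital path inoperative [AND]: Right track relay is inoperative=occurs, Left power supply stuck=not → not all inputs occur → does not occur.
Interlocking logic inoperative [OR]: Reserve vital relay is down=occurs, Vital path inoperative=not, C signal lamp 2 is out=not → at least one input occurs → occurs.
Rail signal shows false clear [AND]: Track circuit down=occurs, Interlocking logic inoperative=occurs → all inputs occur → occurs.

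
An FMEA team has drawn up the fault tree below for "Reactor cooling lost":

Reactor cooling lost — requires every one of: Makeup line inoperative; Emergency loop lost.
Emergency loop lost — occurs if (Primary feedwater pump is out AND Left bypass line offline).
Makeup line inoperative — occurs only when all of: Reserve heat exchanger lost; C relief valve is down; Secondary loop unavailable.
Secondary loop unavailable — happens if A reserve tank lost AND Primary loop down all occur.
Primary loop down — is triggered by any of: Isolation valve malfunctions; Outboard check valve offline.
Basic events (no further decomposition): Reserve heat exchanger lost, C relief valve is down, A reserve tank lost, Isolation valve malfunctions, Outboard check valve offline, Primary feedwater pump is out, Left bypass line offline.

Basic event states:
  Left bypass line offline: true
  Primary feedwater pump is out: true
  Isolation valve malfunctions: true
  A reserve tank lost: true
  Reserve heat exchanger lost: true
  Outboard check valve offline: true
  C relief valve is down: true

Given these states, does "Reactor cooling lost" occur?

Primary loop down [OR]: Isolation valve malfunctions=occurs, Outboard check valve offline=occurs → at least one input occurs → occurs.
Secondary loop unavailable [AND]: A reserve tank lost=occurs, Primary loop down=occurs → all inputs occur → occurs.
Makeup line inoperative [AND]: Reserve heat exchanger lost=occurs, C relief valve is down=occurs, Secondary loop unavailable=occurs → all inputs occur → occurs.
Emergency loop lost [AND]: Primary feedwater pump is out=occurs, Left bypass line offline=occurs → all inputs occur → occurs.
Reactor cooling lost [AND]: Makeup line inoperative=occurs, Emergency loop lost=occurs → all inputs occur → occurs.

Yes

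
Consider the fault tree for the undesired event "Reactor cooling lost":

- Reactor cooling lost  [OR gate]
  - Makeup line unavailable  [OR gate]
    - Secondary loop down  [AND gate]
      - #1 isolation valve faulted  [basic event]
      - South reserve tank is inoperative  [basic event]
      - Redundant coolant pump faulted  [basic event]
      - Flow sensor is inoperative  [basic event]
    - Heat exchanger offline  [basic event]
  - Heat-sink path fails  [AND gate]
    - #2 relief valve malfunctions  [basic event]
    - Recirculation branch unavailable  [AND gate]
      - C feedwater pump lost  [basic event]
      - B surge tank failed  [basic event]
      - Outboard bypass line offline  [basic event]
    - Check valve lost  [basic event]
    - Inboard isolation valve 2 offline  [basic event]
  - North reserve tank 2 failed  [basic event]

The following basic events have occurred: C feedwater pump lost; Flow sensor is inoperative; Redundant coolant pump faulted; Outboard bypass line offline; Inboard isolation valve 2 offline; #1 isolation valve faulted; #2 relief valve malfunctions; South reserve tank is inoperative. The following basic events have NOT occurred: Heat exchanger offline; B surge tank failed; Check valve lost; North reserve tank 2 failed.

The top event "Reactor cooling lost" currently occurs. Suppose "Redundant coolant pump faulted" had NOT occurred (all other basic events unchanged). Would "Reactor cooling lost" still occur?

Counterfactual: set "Redundant coolant pump faulted" to not occurred.
Secondary loop down [AND]: #1 isolation valve faulted=occurs, South reserve tank is inoperative=occurs, Redundant coolant pump faulted=not, Flow sensor is inoperative=occurs → not all inputs occur → does not occur.
Makeup line unavailable [OR]: Secondary loop down=not, Heat exchanger offline=not → no input occurs → does not occur.
Recirculation branch unavailable [AND]: C feedwater pump lost=occurs, B surge tank failed=not, Outboard bypass line offline=occurs → not all inputs occur → does not occur.
Heat-sink path fails [AND]: #2 relief valve malfunctions=occurs, Recirculation branch unavailable=not, Check valve lost=not, Inboard isolation valve 2 offline=occurs → not all inputs occur → does not occur.
Reactor cooling lost [OR]: Makeup line unavailable=not, Heat-sink path fails=not, North reserve tank 2 failed=not → no input occurs → does not occur.

No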